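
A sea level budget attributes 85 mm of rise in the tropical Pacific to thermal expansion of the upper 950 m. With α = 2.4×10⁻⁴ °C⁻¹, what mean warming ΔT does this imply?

0.373 K

ΔT = Δh/(αH) = 0.085 / (2.4×10⁻⁴ × 950) ≈ 0.3728 K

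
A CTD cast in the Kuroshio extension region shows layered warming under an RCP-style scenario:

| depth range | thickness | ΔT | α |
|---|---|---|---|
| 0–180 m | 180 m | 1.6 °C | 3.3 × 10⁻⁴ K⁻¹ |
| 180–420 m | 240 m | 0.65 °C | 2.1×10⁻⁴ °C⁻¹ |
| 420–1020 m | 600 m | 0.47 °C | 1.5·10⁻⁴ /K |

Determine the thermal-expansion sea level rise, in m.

Layer 1: 3.3×10⁻⁴ × 1.6 × 180 = 0.09504 m
Layer 2: 2.1×10⁻⁴ × 240 × 0.65 = 0.03276 m
0.47 × 1.5×10⁻⁴ × 600 = 0.04230 m
Δh = 0.09504 + 0.03276 + 0.04230 = 0.17010 m

Δh ≈ 0.170 m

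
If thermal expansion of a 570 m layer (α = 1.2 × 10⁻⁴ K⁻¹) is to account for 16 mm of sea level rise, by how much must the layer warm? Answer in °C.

ΔT = Δh/(αH) = 0.016 / (1.2×10⁻⁴ × 570) ≈ 0.2339 °C

ΔT ≈ 0.234 °C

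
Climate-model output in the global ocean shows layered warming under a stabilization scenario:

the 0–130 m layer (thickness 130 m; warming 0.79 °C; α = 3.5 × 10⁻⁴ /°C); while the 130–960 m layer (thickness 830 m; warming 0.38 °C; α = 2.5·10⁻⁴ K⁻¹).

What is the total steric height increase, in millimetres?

115 mm of thermosteric rise

Layer 1: 3.5×10⁻⁴ × 0.79 × 130 = 0.035945 m
130–960 m: 0.38 × 2.5×10⁻⁴ × 830 = 0.07885 m
Δh = 0.035945 + 0.07885 = 0.114795 m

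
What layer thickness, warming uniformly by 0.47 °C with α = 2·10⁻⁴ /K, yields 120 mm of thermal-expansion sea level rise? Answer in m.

H ≈ 1280 m

H = Δh/(αΔT) = 0.12 / (2×10⁻⁴ × 0.47) ≈ 1277 m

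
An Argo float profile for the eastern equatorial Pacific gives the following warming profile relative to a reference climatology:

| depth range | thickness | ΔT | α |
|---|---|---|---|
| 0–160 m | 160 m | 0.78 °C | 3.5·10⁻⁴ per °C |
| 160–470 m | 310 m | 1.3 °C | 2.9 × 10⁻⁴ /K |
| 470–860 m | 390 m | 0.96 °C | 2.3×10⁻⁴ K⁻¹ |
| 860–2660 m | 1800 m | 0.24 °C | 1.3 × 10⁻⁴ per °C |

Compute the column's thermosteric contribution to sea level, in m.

0.30 m

0–160 m: 3.5×10⁻⁴ × 0.78 × 160 = 0.04368 m
160–470 m: 2.9×10⁻⁴ × 1.3 × 310 = 0.11687 m
Layer 3: 390 × 0.96 × 2.3×10⁻⁴ = 0.086112 m
Layer 4: 1800 × 0.24 × 1.3×10⁻⁴ = 0.05616 m
Δh = 0.04368 + 0.11687 + 0.086112 + 0.05616 = 0.302822 m ≈ 0.30 m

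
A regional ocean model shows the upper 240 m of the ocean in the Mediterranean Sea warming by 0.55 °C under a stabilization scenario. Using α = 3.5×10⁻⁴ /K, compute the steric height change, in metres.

Δh = αΔT·H = 3.5×10⁻⁴ × 0.55 × 240 = 0.04620 m

0.046 m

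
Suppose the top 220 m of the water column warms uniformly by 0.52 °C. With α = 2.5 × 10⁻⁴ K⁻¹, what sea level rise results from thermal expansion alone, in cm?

2.86 cm of thermosteric rise

Δh = αΔT·H = 2.5×10⁻⁴ × 0.52 × 220 = 0.02860 m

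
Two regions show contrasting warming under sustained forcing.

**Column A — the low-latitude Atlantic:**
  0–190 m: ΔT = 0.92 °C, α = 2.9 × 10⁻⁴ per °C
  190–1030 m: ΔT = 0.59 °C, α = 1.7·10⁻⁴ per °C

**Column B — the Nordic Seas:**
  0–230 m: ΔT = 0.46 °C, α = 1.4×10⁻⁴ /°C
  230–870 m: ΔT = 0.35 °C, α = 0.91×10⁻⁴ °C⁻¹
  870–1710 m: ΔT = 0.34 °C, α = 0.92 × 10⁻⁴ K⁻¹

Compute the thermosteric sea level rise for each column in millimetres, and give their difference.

A 190 × 0.92 × 2.9×10⁻⁴ = 0.050692 m
A 840 × 0.59 × 1.7×10⁻⁴ = 0.084252 m
A total: 0.134944 m
B 230 × 0.46 × 1.4×10⁻⁴ = 0.014812 m
B Layer 2: 640 × 0.91×10⁻⁴ × 0.35 = 0.020384 m
B 840 × 0.92×10⁻⁴ × 0.34 = 0.0262752 m
B total: 0.0614712 m
Difference: 0.134944 − 0.0614712 = 0.0734728 m

A: 130 mm; B: 61 mm; difference 73 mm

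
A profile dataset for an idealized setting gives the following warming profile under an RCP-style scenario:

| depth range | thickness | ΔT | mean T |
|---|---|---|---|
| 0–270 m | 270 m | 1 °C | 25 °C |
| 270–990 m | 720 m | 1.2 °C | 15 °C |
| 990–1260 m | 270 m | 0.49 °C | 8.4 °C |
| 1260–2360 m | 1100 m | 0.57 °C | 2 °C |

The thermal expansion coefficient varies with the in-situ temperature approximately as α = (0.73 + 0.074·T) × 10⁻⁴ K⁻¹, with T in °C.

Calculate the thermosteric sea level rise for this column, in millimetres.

Δh = 300 mm

Layer 1: α = (0.73 + 0.074×25)×10⁻⁴ = 2.58×10⁻⁴ K⁻¹
Layer 2: α = (0.73 + 0.074×15)×10⁻⁴ = 1.84×10⁻⁴ K⁻¹
Layer 3: α = (0.73 + 0.074×8.4)×10⁻⁴ = 1.3516×10⁻⁴ K⁻¹
Layer 4: α = (0.73 + 0.074×2)×10⁻⁴ = 0.878×10⁻⁴ K⁻¹
2.58×10⁻⁴ × 1 × 270 = 0.06966 m
Layer 2: 1.2 × 1.84×10⁻⁴ × 720 = 0.158976 m
Layer 3: 270 × 0.49 × 1.3516×10⁻⁴ = 0.017881668 m
0.57 × 0.878×10⁻⁴ × 1100 = 0.0550506 m
Δh = 0.06966 + 0.158976 + 0.017881668 + 0.0550506 = 0.301568268 m ≈ 300 mm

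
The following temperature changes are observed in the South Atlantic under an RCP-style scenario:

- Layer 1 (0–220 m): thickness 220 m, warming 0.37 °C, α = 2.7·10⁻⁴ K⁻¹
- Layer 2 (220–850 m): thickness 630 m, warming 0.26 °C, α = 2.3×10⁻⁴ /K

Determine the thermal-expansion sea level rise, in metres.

Δh = 0.0597 m

2.7×10⁻⁴ × 220 × 0.37 = 0.021978 m
630 × 0.26 × 2.3×10⁻⁴ = 0.037674 m
Δh = 0.021978 + 0.037674 = 0.059652 m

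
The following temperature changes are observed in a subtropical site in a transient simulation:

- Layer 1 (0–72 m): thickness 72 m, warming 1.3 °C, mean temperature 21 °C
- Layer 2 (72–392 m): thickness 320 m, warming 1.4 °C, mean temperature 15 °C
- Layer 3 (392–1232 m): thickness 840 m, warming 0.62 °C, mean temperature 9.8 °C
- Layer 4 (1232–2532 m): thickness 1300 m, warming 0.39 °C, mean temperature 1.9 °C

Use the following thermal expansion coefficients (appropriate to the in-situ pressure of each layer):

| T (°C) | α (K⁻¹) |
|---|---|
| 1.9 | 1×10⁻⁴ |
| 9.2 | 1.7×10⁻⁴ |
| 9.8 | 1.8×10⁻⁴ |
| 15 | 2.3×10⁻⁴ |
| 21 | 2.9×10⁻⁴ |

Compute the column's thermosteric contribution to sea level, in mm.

Δh ≈ 270 mm

Layer 1 at 21 °C → α = 2.9×10⁻⁴ K⁻¹
Layer 2 at 15 °C → α = 2.3×10⁻⁴ K⁻¹
Layer 3 at 9.8 °C → α = 1.8×10⁻⁴ K⁻¹
Layer 4 at 1.9 °C → α = 1×10⁻⁴ K⁻¹
72 × 2.9×10⁻⁴ × 1.3 = 0.027144 m
72–392 m: 320 × 1.4 × 2.3×10⁻⁴ = 0.10304 m
1.8×10⁻⁴ × 0.62 × 840 = 0.093744 m
1232–2532 m: 0.39 × 1×10⁻⁴ × 1300 = 0.05070 m
Δh = 0.027144 + 0.10304 + 0.093744 + 0.05070 = 0.274628 m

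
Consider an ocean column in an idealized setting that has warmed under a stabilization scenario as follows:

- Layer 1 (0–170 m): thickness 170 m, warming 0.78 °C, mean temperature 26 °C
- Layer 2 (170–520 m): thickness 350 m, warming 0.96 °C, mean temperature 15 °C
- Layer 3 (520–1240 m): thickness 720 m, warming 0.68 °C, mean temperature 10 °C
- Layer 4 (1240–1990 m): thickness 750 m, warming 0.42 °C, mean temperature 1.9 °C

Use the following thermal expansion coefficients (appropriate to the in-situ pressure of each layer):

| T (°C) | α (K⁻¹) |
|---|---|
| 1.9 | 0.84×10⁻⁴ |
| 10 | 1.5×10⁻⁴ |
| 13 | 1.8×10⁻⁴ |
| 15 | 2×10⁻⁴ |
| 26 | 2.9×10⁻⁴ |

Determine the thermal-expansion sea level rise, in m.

Layer 1 at 26 °C → α = 2.9×10⁻⁴ K⁻¹
Layer 2 at 15 °C → α = 2×10⁻⁴ K⁻¹
Layer 3 at 10 °C → α = 1.5×10⁻⁴ K⁻¹
Layer 4 at 1.9 °C → α = 0.84×10⁻⁴ K⁻¹
0–170 m: 2.9×10⁻⁴ × 170 × 0.78 = 0.038454 m
170–520 m: 2×10⁻⁴ × 0.96 × 350 = 0.06720 m
520–1240 m: 720 × 0.68 × 1.5×10⁻⁴ = 0.07344 m
Layer 4: 750 × 0.84×10⁻⁴ × 0.42 = 0.02646 m
Δh = 0.038454 + 0.06720 + 0.07344 + 0.02646 = 0.205554 m ≈ 0.206 m

Δh ≈ 0.206 m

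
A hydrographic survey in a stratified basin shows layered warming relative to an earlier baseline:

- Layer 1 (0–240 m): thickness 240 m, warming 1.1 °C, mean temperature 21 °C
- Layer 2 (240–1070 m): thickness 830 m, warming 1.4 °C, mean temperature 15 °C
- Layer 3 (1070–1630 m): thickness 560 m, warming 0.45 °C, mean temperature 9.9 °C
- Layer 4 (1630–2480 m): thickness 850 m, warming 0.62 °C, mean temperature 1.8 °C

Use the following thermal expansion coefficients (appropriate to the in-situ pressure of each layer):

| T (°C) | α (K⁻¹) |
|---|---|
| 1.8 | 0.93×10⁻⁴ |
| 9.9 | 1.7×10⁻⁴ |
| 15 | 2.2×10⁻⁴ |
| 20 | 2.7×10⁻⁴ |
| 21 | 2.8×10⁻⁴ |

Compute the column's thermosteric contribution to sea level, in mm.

421 mm of thermosteric rise

Layer 1 at 21 °C → α = 2.8×10⁻⁴ K⁻¹
Layer 2 at 15 °C → α = 2.2×10⁻⁴ K⁻¹
Layer 3 at 9.9 °C → α = 1.7×10⁻⁴ K⁻¹
Layer 4 at 1.8 °C → α = 0.93×10⁻⁴ K⁻¹
0–240 m: 240 × 1.1 × 2.8×10⁻⁴ = 0.07392 m
Layer 2: 2.2×10⁻⁴ × 830 × 1.4 = 0.25564 m
Layer 3: 560 × 0.45 × 1.7×10⁻⁴ = 0.04284 m
Layer 4: 0.62 × 850 × 0.93×10⁻⁴ = 0.049011 m
Δh = 0.07392 + 0.25564 + 0.04284 + 0.049011 = 0.421411 m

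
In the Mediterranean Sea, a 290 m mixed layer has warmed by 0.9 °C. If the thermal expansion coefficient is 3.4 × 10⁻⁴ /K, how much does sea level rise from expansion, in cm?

Δh = αΔT·H = 3.4×10⁻⁴ × 0.9 × 290 = 0.08874 m

8.9 cm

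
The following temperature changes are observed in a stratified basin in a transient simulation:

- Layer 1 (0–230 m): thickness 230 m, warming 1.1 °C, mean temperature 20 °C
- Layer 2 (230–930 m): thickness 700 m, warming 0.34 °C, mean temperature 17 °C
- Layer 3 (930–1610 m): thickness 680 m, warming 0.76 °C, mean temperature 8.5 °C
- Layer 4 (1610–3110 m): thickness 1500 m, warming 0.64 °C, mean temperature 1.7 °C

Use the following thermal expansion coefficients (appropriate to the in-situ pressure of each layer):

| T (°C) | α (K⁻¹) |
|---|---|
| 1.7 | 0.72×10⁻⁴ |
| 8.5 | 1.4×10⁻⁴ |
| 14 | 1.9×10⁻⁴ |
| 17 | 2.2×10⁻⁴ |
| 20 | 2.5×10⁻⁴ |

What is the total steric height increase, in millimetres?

Layer 1 at 20 °C → α = 2.5×10⁻⁴ K⁻¹
Layer 2 at 17 °C → α = 2.2×10⁻⁴ K⁻¹
Layer 3 at 8.5 °C → α = 1.4×10⁻⁴ K⁻¹
Layer 4 at 1.7 °C → α = 0.72×10⁻⁴ K⁻¹
2.5×10⁻⁴ × 230 × 1.1 = 0.06325 m
2.2×10⁻⁴ × 700 × 0.34 = 0.05236 m
930–1610 m: 1.4×10⁻⁴ × 680 × 0.76 = 0.072352 m
0.64 × 0.72×10⁻⁴ × 1500 = 0.06912 m
Δh = 0.06325 + 0.05236 + 0.072352 + 0.06912 = 0.257082 m ≈ 257 mm

257 mm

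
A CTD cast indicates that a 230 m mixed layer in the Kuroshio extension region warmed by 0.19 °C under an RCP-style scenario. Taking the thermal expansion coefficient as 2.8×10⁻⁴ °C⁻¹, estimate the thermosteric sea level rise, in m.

Δh = αΔT·H = 2.8×10⁻⁴ × 0.19 × 230 = 0.012236 m

Δh = 0.012 m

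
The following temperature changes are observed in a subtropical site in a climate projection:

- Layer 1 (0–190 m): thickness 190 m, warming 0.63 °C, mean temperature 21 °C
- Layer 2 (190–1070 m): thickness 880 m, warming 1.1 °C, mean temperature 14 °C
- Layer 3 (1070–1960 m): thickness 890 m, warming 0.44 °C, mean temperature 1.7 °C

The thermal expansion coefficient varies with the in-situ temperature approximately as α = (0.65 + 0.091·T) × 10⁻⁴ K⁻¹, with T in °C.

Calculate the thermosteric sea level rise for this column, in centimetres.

about 24.8 cm

Layer 1: α = (0.65 + 0.091×21)×10⁻⁴ = 2.561×10⁻⁴ K⁻¹
Layer 2: α = (0.65 + 0.091×14)×10⁻⁴ = 1.924×10⁻⁴ K⁻¹
Layer 3: α = (0.65 + 0.091×1.7)×10⁻⁴ = 0.8047×10⁻⁴ K⁻¹
0–190 m: 190 × 2.561×10⁻⁴ × 0.63 = 0.03065517 m
Layer 2: 1.1 × 880 × 1.924×10⁻⁴ = 0.1862432 m
Layer 3: 890 × 0.8047×10⁻⁴ × 0.44 = 0.031512052 m
Δh = 0.03065517 + 0.1862432 + 0.031512052 = 0.248410422 m ≈ 24.8 cm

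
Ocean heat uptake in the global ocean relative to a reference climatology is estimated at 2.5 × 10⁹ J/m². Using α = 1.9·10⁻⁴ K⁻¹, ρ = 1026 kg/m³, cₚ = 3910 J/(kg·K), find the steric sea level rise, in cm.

12 cm

Δh = αQ/(ρcₚ) = 1.9×10⁻⁴ × 2.5×10⁹ / (1026 × 3910) ≈ 0.11840 m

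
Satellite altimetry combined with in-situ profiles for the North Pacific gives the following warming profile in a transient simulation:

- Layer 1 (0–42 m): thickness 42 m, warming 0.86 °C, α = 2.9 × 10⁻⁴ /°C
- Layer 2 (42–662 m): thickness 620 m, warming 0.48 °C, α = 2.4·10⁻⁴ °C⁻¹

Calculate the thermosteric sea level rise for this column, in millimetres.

0–42 m: 42 × 0.86 × 2.9×10⁻⁴ = 0.0104748 m
Layer 2: 2.4×10⁻⁴ × 0.48 × 620 = 0.071424 m
Δh = 0.0104748 + 0.071424 = 0.0818988 m

Δh = 81.9 mm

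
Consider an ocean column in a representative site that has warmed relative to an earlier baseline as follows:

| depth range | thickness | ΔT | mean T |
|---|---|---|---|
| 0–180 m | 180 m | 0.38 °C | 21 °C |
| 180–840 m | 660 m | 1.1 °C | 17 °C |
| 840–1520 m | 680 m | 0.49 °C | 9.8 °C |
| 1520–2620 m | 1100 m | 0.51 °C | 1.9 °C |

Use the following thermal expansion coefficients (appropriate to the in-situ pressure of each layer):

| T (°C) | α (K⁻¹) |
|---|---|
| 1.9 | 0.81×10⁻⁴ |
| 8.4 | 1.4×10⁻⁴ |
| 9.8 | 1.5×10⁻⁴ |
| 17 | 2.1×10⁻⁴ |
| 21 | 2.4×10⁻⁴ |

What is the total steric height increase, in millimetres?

Δh = 260 mm

Layer 1 at 21 °C → α = 2.4×10⁻⁴ K⁻¹
Layer 2 at 17 °C → α = 2.1×10⁻⁴ K⁻¹
Layer 3 at 9.8 °C → α = 1.5×10⁻⁴ K⁻¹
Layer 4 at 1.9 °C → α = 0.81×10⁻⁴ K⁻¹
0.38 × 2.4×10⁻⁴ × 180 = 0.016416 m
Layer 2: 2.1×10⁻⁴ × 1.1 × 660 = 0.15246 m
840–1520 m: 0.49 × 1.5×10⁻⁴ × 680 = 0.04998 m
1520–2620 m: 0.51 × 1100 × 0.81×10⁻⁴ = 0.045441 m
Δh = 0.016416 + 0.15246 + 0.04998 + 0.045441 = 0.264297 m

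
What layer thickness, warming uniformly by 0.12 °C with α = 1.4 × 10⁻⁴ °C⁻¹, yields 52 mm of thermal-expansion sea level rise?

3100 m

H = Δh/(αΔT) = 0.052 / (1.4×10⁻⁴ × 0.12) ≈ 3095 m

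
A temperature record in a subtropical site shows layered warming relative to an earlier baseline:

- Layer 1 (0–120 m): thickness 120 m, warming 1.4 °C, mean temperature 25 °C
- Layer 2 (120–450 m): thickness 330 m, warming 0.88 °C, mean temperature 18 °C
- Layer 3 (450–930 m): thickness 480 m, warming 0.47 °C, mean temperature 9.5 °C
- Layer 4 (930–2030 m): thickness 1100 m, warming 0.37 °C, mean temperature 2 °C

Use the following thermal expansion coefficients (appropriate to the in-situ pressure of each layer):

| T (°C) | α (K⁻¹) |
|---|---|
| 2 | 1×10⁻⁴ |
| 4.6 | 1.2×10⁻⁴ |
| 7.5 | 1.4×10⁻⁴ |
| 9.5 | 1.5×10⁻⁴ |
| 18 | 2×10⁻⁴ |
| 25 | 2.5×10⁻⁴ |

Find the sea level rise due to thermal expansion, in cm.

Layer 1 at 25 °C → α = 2.5×10⁻⁴ K⁻¹
Layer 2 at 18 °C → α = 2×10⁻⁴ K⁻¹
Layer 3 at 9.5 °C → α = 1.5×10⁻⁴ K⁻¹
Layer 4 at 2 °C → α = 1×10⁻⁴ K⁻¹
0–120 m: 2.5×10⁻⁴ × 120 × 1.4 = 0.04200 m
330 × 0.88 × 2×10⁻⁴ = 0.05808 m
480 × 0.47 × 1.5×10⁻⁴ = 0.03384 m
0.37 × 1×10⁻⁴ × 1100 = 0.04070 m
Δh = 0.04200 + 0.05808 + 0.03384 + 0.04070 = 0.17462 m

17.5 cm of thermosteric rise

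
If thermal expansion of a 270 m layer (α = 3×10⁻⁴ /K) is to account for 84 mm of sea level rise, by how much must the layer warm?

ΔT ≈ 1.04 K

ΔT = Δh/(αH) = 0.084 / (3×10⁻⁴ × 270) ≈ 1.037 K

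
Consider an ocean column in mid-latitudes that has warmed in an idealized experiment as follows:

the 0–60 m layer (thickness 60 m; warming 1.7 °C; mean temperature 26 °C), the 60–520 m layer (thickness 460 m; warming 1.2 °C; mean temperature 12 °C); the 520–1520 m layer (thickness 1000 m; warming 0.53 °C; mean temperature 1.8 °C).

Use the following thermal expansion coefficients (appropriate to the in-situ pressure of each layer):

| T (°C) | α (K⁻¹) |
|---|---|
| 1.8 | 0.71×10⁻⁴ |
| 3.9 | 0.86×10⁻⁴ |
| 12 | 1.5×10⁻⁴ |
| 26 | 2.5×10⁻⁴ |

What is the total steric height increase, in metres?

Layer 1 at 26 °C → α = 2.5×10⁻⁴ K⁻¹
Layer 2 at 12 °C → α = 1.5×10⁻⁴ K⁻¹
Layer 3 at 1.8 °C → α = 0.71×10⁻⁴ K⁻¹
60 × 2.5×10⁻⁴ × 1.7 = 0.02550 m
60–520 m: 1.2 × 1.5×10⁻⁴ × 460 = 0.08280 m
Layer 3: 0.71×10⁻⁴ × 1000 × 0.53 = 0.03763 m
Δh = 0.02550 + 0.08280 + 0.03763 = 0.14593 m

Δh ≈ 0.146 m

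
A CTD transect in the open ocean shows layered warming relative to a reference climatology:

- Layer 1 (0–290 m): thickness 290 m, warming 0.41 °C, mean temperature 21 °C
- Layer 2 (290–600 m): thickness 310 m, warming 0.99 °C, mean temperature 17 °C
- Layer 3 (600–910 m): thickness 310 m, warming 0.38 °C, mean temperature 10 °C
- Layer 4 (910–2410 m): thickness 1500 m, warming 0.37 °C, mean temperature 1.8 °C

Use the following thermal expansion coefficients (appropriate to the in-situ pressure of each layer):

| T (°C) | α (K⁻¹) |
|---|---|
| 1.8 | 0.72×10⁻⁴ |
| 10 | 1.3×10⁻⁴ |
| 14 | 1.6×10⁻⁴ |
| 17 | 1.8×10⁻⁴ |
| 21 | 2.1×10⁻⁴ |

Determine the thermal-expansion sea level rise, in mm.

Layer 1 at 21 °C → α = 2.1×10⁻⁴ K⁻¹
Layer 2 at 17 °C → α = 1.8×10⁻⁴ K⁻¹
Layer 3 at 10 °C → α = 1.3×10⁻⁴ K⁻¹
Layer 4 at 1.8 °C → α = 0.72×10⁻⁴ K⁻¹
Layer 1: 290 × 0.41 × 2.1×10⁻⁴ = 0.024969 m
310 × 1.8×10⁻⁴ × 0.99 = 0.055242 m
600–910 m: 310 × 1.3×10⁻⁴ × 0.38 = 0.015314 m
0.72×10⁻⁴ × 1500 × 0.37 = 0.03996 m
Δh = 0.024969 + 0.055242 + 0.015314 + 0.03996 = 0.135485 m ≈ 135 mm

about 135 mm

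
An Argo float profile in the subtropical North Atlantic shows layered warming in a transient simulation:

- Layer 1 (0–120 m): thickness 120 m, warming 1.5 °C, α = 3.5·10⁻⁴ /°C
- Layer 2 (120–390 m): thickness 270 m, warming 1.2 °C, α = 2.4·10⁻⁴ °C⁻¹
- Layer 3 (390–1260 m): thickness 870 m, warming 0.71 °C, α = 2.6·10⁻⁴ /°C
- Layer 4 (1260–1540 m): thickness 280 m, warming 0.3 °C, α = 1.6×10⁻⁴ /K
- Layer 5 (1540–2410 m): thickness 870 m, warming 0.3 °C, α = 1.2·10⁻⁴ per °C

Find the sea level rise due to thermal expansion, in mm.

0–120 m: 120 × 3.5×10⁻⁴ × 1.5 = 0.06300 m
1.2 × 2.4×10⁻⁴ × 270 = 0.07776 m
390–1260 m: 2.6×10⁻⁴ × 0.71 × 870 = 0.160602 m
1260–1540 m: 0.3 × 1.6×10⁻⁴ × 280 = 0.01344 m
Layer 5: 870 × 1.2×10⁻⁴ × 0.3 = 0.03132 m
Δh = 0.06300 + 0.07776 + 0.160602 + 0.01344 + 0.03132 = 0.346122 m ≈ 350 mm

Δh ≈ 350 mm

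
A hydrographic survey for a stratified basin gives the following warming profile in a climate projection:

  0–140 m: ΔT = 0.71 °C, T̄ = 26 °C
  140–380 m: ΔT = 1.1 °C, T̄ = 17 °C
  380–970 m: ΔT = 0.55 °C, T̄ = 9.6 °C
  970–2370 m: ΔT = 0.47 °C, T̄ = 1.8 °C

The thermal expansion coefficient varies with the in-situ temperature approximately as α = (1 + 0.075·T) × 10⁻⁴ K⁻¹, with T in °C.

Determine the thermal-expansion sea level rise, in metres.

0.220 m of thermosteric rise

Layer 1: α = (1 + 0.075×26)×10⁻⁴ = 2.95×10⁻⁴ K⁻¹
Layer 2: α = (1 + 0.075×17)×10⁻⁴ = 2.275×10⁻⁴ K⁻¹
Layer 3: α = (1 + 0.075×9.6)×10⁻⁴ = 1.72×10⁻⁴ K⁻¹
Layer 4: α = (1 + 0.075×1.8)×10⁻⁴ = 1.135×10⁻⁴ K⁻¹
140 × 0.71 × 2.95×10⁻⁴ = 0.029323 m
Layer 2: 2.275×10⁻⁴ × 1.1 × 240 = 0.06006 m
380–970 m: 590 × 1.72×10⁻⁴ × 0.55 = 0.055814 m
Layer 4: 1.135×10⁻⁴ × 0.47 × 1400 = 0.074683 m
Δh = 0.029323 + 0.06006 + 0.055814 + 0.074683 = 0.21988 m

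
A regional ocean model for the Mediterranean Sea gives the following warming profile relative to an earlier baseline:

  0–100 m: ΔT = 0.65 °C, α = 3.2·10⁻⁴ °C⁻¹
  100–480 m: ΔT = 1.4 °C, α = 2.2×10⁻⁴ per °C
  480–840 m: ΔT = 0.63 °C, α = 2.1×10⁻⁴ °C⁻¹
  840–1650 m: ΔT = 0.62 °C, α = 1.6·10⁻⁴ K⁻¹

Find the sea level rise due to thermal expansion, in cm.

about 26.6 cm

Layer 1: 100 × 3.2×10⁻⁴ × 0.65 = 0.02080 m
1.4 × 380 × 2.2×10⁻⁴ = 0.11704 m
Layer 3: 360 × 0.63 × 2.1×10⁻⁴ = 0.047628 m
Layer 4: 1.6×10⁻⁴ × 0.62 × 810 = 0.080352 m
Δh = 0.02080 + 0.11704 + 0.047628 + 0.080352 = 0.26582 m ≈ 26.6 cm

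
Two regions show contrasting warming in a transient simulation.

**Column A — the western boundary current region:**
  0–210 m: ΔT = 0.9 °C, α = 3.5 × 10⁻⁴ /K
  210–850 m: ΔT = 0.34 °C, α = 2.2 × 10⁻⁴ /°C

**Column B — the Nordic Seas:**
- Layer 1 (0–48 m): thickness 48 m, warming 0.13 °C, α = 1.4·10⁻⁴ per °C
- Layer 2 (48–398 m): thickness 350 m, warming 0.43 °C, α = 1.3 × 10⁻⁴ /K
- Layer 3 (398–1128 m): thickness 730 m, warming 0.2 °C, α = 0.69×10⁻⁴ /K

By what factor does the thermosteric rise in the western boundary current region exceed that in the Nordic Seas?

A Layer 1: 0.9 × 210 × 3.5×10⁻⁴ = 0.06615 m
A Layer 2: 640 × 2.2×10⁻⁴ × 0.34 = 0.047872 m
A total: 0.114022 m
B Layer 1: 48 × 0.13 × 1.4×10⁻⁴ = 0.0008736 m
B 48–398 m: 1.3×10⁻⁴ × 350 × 0.43 = 0.019565 m
B 0.2 × 730 × 0.69×10⁻⁴ = 0.010074 m
B total: 0.0305126 m
Ratio: 0.114022 / 0.0305126 ≈ 3.737

≈ 3.7×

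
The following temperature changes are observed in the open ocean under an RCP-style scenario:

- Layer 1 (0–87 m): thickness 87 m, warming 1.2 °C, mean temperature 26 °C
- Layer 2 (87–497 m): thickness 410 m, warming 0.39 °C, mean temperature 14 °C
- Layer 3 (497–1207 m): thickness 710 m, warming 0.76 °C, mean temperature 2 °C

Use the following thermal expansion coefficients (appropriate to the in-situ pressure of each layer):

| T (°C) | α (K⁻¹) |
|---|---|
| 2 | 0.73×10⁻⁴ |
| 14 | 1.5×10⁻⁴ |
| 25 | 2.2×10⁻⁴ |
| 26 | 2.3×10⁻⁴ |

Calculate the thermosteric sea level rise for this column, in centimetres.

about 8.74 cm

Layer 1 at 26 °C → α = 2.3×10⁻⁴ K⁻¹
Layer 2 at 14 °C → α = 1.5×10⁻⁴ K⁻¹
Layer 3 at 2 °C → α = 0.73×10⁻⁴ K⁻¹
0–87 m: 87 × 1.2 × 2.3×10⁻⁴ = 0.024012 m
87–497 m: 410 × 1.5×10⁻⁴ × 0.39 = 0.023985 m
Layer 3: 0.76 × 0.73×10⁻⁴ × 710 = 0.0393908 m
Δh = 0.024012 + 0.023985 + 0.0393908 = 0.0873878 m ≈ 8.74 cm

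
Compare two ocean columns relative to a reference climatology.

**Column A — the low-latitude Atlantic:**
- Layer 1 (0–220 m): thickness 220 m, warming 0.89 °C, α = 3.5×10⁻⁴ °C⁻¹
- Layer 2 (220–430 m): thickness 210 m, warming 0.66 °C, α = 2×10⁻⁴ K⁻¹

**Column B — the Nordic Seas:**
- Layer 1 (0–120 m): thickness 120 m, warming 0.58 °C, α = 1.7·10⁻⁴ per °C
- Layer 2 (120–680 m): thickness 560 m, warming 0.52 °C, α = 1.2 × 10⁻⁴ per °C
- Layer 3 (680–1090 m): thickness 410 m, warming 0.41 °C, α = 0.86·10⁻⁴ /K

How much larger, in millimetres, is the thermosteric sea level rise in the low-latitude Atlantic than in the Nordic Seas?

35.0 mm larger

A Layer 1: 0.89 × 3.5×10⁻⁴ × 220 = 0.06853 m
A 210 × 0.66 × 2×10⁻⁴ = 0.02772 m
A total: 0.09625 m
B 1.7×10⁻⁴ × 120 × 0.58 = 0.011832 m
B Layer 2: 0.52 × 1.2×10⁻⁴ × 560 = 0.034944 m
B 410 × 0.41 × 0.86×10⁻⁴ = 0.0144566 m
B total: 0.0612326 m
Difference: 0.09625 − 0.0612326 = 0.0350174 m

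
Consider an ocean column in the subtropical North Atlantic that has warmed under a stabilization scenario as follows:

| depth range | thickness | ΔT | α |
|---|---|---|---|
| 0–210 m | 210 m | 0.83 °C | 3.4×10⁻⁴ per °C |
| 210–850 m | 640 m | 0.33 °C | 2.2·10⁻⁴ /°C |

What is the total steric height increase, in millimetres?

0–210 m: 210 × 3.4×10⁻⁴ × 0.83 = 0.059262 m
210–850 m: 0.33 × 2.2×10⁻⁴ × 640 = 0.046464 m
Δh = 0.059262 + 0.046464 = 0.105726 m

Δh = 106 mm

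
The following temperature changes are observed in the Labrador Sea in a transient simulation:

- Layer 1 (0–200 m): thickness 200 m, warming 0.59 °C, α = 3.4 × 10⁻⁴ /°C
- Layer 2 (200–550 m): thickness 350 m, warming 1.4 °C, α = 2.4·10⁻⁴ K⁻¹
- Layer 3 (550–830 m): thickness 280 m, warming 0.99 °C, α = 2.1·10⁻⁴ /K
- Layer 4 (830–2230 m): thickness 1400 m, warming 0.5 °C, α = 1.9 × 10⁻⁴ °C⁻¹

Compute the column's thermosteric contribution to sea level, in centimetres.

34.9 cm of thermosteric rise

0.59 × 200 × 3.4×10⁻⁴ = 0.04012 m
200–550 m: 350 × 2.4×10⁻⁴ × 1.4 = 0.11760 m
Layer 3: 0.99 × 280 × 2.1×10⁻⁴ = 0.058212 m
1400 × 1.9×10⁻⁴ × 0.5 = 0.13300 m
Δh = 0.04012 + 0.11760 + 0.058212 + 0.13300 = 0.348932 m ≈ 34.9 cm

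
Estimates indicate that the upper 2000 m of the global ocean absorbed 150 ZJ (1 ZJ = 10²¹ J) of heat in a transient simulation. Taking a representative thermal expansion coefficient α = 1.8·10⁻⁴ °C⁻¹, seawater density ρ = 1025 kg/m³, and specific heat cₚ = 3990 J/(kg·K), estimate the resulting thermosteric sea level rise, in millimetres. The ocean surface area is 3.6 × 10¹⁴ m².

Per unit area: Q = 150×10²¹ / (3.6×10¹⁴) ≈ 4.167×10⁸ J/m²
Δh = αQ/(ρcₚ) = 1.8×10⁻⁴ × 4.167×10⁸ / (1025 × 3990) ≈ 0.01834 m

about 18 mm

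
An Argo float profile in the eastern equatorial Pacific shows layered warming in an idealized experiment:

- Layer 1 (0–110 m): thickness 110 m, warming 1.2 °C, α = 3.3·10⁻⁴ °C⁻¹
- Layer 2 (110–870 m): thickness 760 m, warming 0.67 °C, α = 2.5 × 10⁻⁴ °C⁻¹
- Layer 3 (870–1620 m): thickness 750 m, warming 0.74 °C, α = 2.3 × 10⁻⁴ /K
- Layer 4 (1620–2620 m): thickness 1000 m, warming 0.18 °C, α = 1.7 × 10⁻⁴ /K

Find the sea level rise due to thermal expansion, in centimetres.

about 32.9 cm

Layer 1: 1.2 × 3.3×10⁻⁴ × 110 = 0.04356 m
110–870 m: 760 × 0.67 × 2.5×10⁻⁴ = 0.12730 m
870–1620 m: 2.3×10⁻⁴ × 0.74 × 750 = 0.12765 m
1000 × 1.7×10⁻⁴ × 0.18 = 0.03060 m
Δh = 0.04356 + 0.12730 + 0.12765 + 0.03060 = 0.32911 m ≈ 32.9 cm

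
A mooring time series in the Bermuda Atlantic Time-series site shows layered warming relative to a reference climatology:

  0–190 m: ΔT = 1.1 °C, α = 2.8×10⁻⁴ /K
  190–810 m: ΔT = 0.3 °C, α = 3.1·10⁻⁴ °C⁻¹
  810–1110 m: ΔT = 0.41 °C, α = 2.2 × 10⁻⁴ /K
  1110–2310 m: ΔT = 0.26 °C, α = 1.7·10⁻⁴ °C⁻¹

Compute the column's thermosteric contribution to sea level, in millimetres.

Layer 1: 2.8×10⁻⁴ × 1.1 × 190 = 0.05852 m
190–810 m: 620 × 0.3 × 3.1×10⁻⁴ = 0.05766 m
810–1110 m: 0.41 × 300 × 2.2×10⁻⁴ = 0.02706 m
1110–2310 m: 1200 × 1.7×10⁻⁴ × 0.26 = 0.05304 m
Δh = 0.05852 + 0.05766 + 0.02706 + 0.05304 = 0.19628 m ≈ 196 mm

196 mm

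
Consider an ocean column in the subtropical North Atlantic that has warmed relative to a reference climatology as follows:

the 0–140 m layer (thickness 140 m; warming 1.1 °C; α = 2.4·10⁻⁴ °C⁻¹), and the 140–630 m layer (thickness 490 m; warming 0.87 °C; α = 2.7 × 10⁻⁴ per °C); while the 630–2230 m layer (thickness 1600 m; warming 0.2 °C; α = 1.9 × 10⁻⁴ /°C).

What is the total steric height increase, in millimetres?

210 mm

Layer 1: 140 × 2.4×10⁻⁴ × 1.1 = 0.03696 m
0.87 × 490 × 2.7×10⁻⁴ = 0.115101 m
Layer 3: 1600 × 0.2 × 1.9×10⁻⁴ = 0.06080 m
Δh = 0.03696 + 0.115101 + 0.06080 = 0.212861 m ≈ 210 mm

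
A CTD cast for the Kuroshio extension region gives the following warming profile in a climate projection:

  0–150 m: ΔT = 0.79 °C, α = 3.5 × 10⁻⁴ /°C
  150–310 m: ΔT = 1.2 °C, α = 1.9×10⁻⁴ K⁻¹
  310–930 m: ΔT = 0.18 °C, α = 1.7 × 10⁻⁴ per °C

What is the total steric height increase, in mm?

0–150 m: 0.79 × 150 × 3.5×10⁻⁴ = 0.041475 m
1.2 × 160 × 1.9×10⁻⁴ = 0.03648 m
Layer 3: 0.18 × 1.7×10⁻⁴ × 620 = 0.018972 m
Δh = 0.041475 + 0.03648 + 0.018972 = 0.096927 m

Δh ≈ 97 mm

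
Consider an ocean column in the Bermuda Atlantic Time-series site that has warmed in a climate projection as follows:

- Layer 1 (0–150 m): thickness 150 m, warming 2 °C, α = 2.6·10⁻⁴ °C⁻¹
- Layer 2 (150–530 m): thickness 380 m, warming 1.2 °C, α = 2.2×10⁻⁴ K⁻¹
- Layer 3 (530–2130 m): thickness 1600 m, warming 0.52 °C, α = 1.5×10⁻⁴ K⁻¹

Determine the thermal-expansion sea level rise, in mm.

Δh = 300 mm

0–150 m: 150 × 2 × 2.6×10⁻⁴ = 0.07800 m
1.2 × 380 × 2.2×10⁻⁴ = 0.10032 m
Layer 3: 1600 × 0.52 × 1.5×10⁻⁴ = 0.12480 m
Δh = 0.07800 + 0.10032 + 0.12480 = 0.30312 m ≈ 300 mm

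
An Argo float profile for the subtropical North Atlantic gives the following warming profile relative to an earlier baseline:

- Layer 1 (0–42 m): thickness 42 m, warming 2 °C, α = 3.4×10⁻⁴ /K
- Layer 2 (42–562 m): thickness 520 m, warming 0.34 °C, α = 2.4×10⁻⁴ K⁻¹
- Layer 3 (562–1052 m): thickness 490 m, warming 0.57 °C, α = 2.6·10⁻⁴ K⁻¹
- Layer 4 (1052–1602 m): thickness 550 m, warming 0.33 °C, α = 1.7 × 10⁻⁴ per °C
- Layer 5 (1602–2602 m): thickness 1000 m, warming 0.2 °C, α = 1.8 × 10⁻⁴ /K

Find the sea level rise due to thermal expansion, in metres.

Δh ≈ 0.21 m

0–42 m: 3.4×10⁻⁴ × 2 × 42 = 0.02856 m
520 × 2.4×10⁻⁴ × 0.34 = 0.042432 m
0.57 × 2.6×10⁻⁴ × 490 = 0.072618 m
0.33 × 1.7×10⁻⁴ × 550 = 0.030855 m
1602–2602 m: 1.8×10⁻⁴ × 1000 × 0.2 = 0.03600 m
Δh = 0.02856 + 0.042432 + 0.072618 + 0.030855 + 0.03600 = 0.210465 m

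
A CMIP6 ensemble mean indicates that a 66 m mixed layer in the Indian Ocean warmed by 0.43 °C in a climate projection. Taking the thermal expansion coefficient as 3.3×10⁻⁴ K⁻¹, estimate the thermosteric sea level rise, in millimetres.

9.4 mm

Δh = αΔT·H = 3.3×10⁻⁴ × 0.43 × 66 = 0.0093654 m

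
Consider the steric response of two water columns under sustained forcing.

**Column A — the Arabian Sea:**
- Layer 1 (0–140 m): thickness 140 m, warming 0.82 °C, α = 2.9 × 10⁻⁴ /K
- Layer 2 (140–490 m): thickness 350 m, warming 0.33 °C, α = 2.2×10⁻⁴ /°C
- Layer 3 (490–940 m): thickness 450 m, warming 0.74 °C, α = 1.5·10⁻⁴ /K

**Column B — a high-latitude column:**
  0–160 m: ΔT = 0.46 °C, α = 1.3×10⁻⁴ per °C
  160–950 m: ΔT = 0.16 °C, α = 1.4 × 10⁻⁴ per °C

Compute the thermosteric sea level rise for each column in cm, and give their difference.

A: 10.9 cm; B: 2.73 cm; difference 8.14 cm

A 0–140 m: 140 × 2.9×10⁻⁴ × 0.82 = 0.033292 m
A 140–490 m: 2.2×10⁻⁴ × 0.33 × 350 = 0.02541 m
A 1.5×10⁻⁴ × 450 × 0.74 = 0.04995 m
A total: 0.108652 m
B Layer 1: 160 × 0.46 × 1.3×10⁻⁴ = 0.009568 m
B 1.4×10⁻⁴ × 790 × 0.16 = 0.017696 m
B total: 0.027264 m
Difference: 0.108652 − 0.027264 = 0.081388 m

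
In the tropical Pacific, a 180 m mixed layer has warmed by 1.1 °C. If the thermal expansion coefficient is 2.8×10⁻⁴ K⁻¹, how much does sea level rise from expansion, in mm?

Δh = 55.4 mm

Δh = αΔT·H = 2.8×10⁻⁴ × 1.1 × 180 = 0.05544 m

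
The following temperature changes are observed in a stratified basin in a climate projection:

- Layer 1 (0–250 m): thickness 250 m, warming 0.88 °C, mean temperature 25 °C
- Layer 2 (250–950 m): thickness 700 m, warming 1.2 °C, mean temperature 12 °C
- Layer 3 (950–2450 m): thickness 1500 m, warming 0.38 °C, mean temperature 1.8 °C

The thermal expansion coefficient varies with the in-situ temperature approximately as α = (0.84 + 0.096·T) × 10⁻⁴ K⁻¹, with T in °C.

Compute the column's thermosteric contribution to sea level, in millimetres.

300 mm

Layer 1: α = (0.84 + 0.096×25)×10⁻⁴ = 3.24×10⁻⁴ K⁻¹
Layer 2: α = (0.84 + 0.096×12)×10⁻⁴ = 1.992×10⁻⁴ K⁻¹
Layer 3: α = (0.84 + 0.096×1.8)×10⁻⁴ = 1.0128×10⁻⁴ K⁻¹
3.24×10⁻⁴ × 0.88 × 250 = 0.07128 m
250–950 m: 1.992×10⁻⁴ × 1.2 × 700 = 0.167328 m
0.38 × 1500 × 1.0128×10⁻⁴ = 0.0577296 m
Δh = 0.07128 + 0.167328 + 0.0577296 = 0.2963376 m ≈ 300 mm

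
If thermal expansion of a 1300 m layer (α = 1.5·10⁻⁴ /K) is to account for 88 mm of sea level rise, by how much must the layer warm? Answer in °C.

ΔT = Δh/(αH) = 0.088 / (1.5×10⁻⁴ × 1300) ≈ 0.4513 °C

ΔT ≈ 0.451 °C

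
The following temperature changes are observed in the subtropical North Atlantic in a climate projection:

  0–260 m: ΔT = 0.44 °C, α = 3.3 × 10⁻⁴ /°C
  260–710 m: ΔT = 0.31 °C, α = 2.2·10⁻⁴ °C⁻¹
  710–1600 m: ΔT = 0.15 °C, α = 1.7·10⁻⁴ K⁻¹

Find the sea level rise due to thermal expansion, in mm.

0–260 m: 0.44 × 3.3×10⁻⁴ × 260 = 0.037752 m
0.31 × 450 × 2.2×10⁻⁴ = 0.03069 m
Layer 3: 0.15 × 890 × 1.7×10⁻⁴ = 0.022695 m
Δh = 0.037752 + 0.03069 + 0.022695 = 0.091137 m ≈ 91 mm

91 mm of thermosteric rise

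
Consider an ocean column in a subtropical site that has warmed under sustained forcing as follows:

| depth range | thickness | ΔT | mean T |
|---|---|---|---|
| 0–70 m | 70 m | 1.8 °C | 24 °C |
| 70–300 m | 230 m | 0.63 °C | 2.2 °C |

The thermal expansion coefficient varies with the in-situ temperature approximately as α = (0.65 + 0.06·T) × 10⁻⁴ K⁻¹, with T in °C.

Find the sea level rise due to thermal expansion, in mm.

Δh ≈ 37.7 mm

Layer 1: α = (0.65 + 0.06×24)×10⁻⁴ = 2.09×10⁻⁴ K⁻¹
Layer 2: α = (0.65 + 0.06×2.2)×10⁻⁴ = 0.782×10⁻⁴ K⁻¹
0–70 m: 2.09×10⁻⁴ × 70 × 1.8 = 0.026334 m
70–300 m: 230 × 0.63 × 0.782×10⁻⁴ = 0.01133118 m
Δh = 0.026334 + 0.01133118 = 0.03766518 m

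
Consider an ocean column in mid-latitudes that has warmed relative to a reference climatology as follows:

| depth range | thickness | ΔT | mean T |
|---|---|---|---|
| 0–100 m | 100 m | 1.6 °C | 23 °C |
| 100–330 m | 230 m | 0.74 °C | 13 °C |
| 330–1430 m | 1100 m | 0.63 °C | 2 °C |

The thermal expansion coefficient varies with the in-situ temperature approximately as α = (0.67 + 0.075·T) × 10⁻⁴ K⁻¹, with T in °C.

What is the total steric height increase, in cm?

Layer 1: α = (0.67 + 0.075×23)×10⁻⁴ = 2.395×10⁻⁴ K⁻¹
Layer 2: α = (0.67 + 0.075×13)×10⁻⁴ = 1.645×10⁻⁴ K⁻¹
Layer 3: α = (0.67 + 0.075×2)×10⁻⁴ = 0.82×10⁻⁴ K⁻¹
100 × 2.395×10⁻⁴ × 1.6 = 0.03832 m
1.645×10⁻⁴ × 0.74 × 230 = 0.0279979 m
Layer 3: 1100 × 0.63 × 0.82×10⁻⁴ = 0.056826 m
Δh = 0.03832 + 0.0279979 + 0.056826 = 0.1231439 m

Δh = 12.3 cm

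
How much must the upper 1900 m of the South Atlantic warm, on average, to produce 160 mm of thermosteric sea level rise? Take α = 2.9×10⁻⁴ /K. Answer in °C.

about 0.290 °C

ΔT = Δh/(αH) = 0.16 / (2.9×10⁻⁴ × 1900) ≈ 0.2904 °C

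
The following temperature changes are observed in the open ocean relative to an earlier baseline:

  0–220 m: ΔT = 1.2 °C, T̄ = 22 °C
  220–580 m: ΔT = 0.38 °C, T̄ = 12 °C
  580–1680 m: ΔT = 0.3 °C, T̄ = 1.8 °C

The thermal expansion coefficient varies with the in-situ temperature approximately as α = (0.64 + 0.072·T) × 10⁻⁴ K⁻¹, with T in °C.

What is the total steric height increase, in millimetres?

Layer 1: α = (0.64 + 0.072×22)×10⁻⁴ = 2.224×10⁻⁴ K⁻¹
Layer 2: α = (0.64 + 0.072×12)×10⁻⁴ = 1.504×10⁻⁴ K⁻¹
Layer 3: α = (0.64 + 0.072×1.8)×10⁻⁴ = 0.7696×10⁻⁴ K⁻¹
0–220 m: 2.224×10⁻⁴ × 220 × 1.2 = 0.0587136 m
0.38 × 360 × 1.504×10⁻⁴ = 0.02057472 m
1100 × 0.7696×10⁻⁴ × 0.3 = 0.0253968 m
Δh = 0.0587136 + 0.02057472 + 0.0253968 = 0.10468512 m

about 105 mm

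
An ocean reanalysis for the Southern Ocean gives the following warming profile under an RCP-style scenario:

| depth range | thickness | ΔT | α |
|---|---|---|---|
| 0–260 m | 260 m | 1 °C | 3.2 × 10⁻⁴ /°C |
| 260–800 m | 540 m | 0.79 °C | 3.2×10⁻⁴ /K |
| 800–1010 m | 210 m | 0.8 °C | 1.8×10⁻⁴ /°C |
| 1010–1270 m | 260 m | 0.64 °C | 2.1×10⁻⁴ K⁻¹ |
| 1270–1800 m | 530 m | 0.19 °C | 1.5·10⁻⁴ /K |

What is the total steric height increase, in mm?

300 mm of thermosteric rise

0–260 m: 260 × 1 × 3.2×10⁻⁴ = 0.08320 m
260–800 m: 0.79 × 540 × 3.2×10⁻⁴ = 0.136512 m
210 × 0.8 × 1.8×10⁻⁴ = 0.03024 m
260 × 0.64 × 2.1×10⁻⁴ = 0.034944 m
1270–1800 m: 1.5×10⁻⁴ × 0.19 × 530 = 0.015105 m
Δh = 0.08320 + 0.136512 + 0.03024 + 0.034944 + 0.015105 = 0.300001 m ≈ 300 mm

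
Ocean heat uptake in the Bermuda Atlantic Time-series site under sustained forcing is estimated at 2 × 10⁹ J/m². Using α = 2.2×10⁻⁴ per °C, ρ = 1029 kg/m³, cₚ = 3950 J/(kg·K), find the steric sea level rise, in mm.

Δh = αQ/(ρcₚ) = 2.2×10⁻⁴ × 2×10⁹ / (1029 × 3950) ≈ 0.10825 m

110 mm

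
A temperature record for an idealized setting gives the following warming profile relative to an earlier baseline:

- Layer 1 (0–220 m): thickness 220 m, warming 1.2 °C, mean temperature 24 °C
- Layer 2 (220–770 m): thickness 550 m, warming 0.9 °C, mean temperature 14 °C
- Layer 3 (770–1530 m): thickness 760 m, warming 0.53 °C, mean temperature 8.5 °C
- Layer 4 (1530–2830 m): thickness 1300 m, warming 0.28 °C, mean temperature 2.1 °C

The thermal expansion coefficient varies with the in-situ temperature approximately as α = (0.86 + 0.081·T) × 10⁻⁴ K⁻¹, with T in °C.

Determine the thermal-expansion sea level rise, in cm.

Layer 1: α = (0.86 + 0.081×24)×10⁻⁴ = 2.804×10⁻⁴ K⁻¹
Layer 2: α = (0.86 + 0.081×14)×10⁻⁴ = 1.994×10⁻⁴ K⁻¹
Layer 3: α = (0.86 + 0.081×8.5)×10⁻⁴ = 1.5485×10⁻⁴ K⁻¹
Layer 4: α = (0.86 + 0.081×2.1)×10⁻⁴ = 1.0301×10⁻⁴ K⁻¹
1.2 × 220 × 2.804×10⁻⁴ = 0.0740256 m
220–770 m: 0.9 × 1.994×10⁻⁴ × 550 = 0.098703 m
770–1530 m: 0.53 × 760 × 1.5485×10⁻⁴ = 0.06237358 m
Layer 4: 0.28 × 1300 × 1.0301×10⁻⁴ = 0.03749564 m
Δh = 0.0740256 + 0.098703 + 0.06237358 + 0.03749564 = 0.27259782 m

Δh = 27.3 cm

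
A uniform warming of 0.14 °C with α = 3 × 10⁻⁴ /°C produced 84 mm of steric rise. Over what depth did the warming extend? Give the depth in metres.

about 2000 m

H = Δh/(αΔT) = 0.084 / (3×10⁻⁴ × 0.14) = 2000 m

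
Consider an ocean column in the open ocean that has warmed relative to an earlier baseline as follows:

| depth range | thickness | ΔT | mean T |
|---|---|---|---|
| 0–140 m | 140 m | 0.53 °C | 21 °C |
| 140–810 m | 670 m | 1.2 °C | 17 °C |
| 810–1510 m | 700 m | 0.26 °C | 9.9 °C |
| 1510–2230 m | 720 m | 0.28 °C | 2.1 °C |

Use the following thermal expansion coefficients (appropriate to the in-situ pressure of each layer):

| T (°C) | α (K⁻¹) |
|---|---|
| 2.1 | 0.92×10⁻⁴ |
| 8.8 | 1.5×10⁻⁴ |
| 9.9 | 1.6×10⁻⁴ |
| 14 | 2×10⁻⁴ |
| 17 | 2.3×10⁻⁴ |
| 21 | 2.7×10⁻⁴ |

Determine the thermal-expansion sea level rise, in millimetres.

Layer 1 at 21 °C → α = 2.7×10⁻⁴ K⁻¹
Layer 2 at 17 °C → α = 2.3×10⁻⁴ K⁻¹
Layer 3 at 9.9 °C → α = 1.6×10⁻⁴ K⁻¹
Layer 4 at 2.1 °C → α = 0.92×10⁻⁴ K⁻¹
0–140 m: 0.53 × 2.7×10⁻⁴ × 140 = 0.020034 m
140–810 m: 1.2 × 2.3×10⁻⁴ × 670 = 0.18492 m
810–1510 m: 1.6×10⁻⁴ × 0.26 × 700 = 0.02912 m
1510–2230 m: 0.92×10⁻⁴ × 720 × 0.28 = 0.0185472 m
Δh = 0.020034 + 0.18492 + 0.02912 + 0.0185472 = 0.2526212 m ≈ 253 mm

Δh = 253 mm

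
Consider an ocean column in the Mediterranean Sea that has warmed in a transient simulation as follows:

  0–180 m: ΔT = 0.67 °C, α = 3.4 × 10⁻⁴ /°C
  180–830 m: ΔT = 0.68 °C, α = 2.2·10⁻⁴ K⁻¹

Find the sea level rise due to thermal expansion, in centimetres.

180 × 3.4×10⁻⁴ × 0.67 = 0.041004 m
180–830 m: 0.68 × 650 × 2.2×10⁻⁴ = 0.09724 m
Δh = 0.041004 + 0.09724 = 0.138244 m

14 cm of thermosteric rise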